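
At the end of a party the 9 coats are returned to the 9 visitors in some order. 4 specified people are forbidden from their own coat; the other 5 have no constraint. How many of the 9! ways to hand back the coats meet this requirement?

Let A_j be the event that the j-th constrained one is fixed. By inclusion-exclusion over the 4 events:
Σ_{j=0}^{4} (-1)^j C(4,j)(9-j)!
= C(4,0)·9! - C(4,1)·8! + C(4,2)·7! - C(4,3)·6! + C(4,4)·5!
= 362880 - 161280 + 30240 - 2880 + 120
= 229080

229080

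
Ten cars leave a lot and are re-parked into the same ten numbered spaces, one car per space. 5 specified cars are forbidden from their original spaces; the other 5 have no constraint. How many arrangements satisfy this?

Let A_j be the event that the j-th constrained one is fixed. By inclusion-exclusion over the 5 events:
Σ_{j=0}^{5} (-1)^j C(5,j)(10-j)!
= C(5,0)·10! - C(5,1)·9! + C(5,2)·8! - C(5,3)·7! + C(5,4)·6! - C(5,5)·5!
= 3628800 - 1814400 + 403200 - 50400 + 3600 - 120
= 2170680

2170680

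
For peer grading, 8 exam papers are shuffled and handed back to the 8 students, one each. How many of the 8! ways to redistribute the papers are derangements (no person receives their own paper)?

14833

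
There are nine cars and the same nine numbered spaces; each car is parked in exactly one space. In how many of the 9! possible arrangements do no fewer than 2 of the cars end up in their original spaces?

95887

# with exactly i fixed is C(9,i)·!(9-i); sum over i=2..9:
  i=2: C(9,2)·!7 = 36·1854 = 66744
  i=3: C(9,3)·!6 = 84·265 = 22260
  i=4: C(9,4)·!5 = 126·44 = 5544
  i=5: C(9,5)·!4 = 126·9 = 1134
  i=6: C(9,6)·!3 = 84·2 = 168
  i=7: C(9,7)·!2 = 36·1 = 36
  i=8: C(9,8)·!1 = 9·0 = 0
  i=9: C(9,9)·!0 = 1·1 = 1
Total = 95887.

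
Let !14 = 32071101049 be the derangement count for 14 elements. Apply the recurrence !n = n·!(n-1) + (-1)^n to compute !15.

481066515734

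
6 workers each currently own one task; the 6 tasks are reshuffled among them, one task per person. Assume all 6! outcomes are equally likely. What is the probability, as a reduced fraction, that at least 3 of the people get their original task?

Favorable outcomes: Σ_{i≥3} C(6,i)·!(6-i) = 20·2 + 15·1 + 6·0 + 1·1 = 56.
Total outcomes: 6! = 720.
Probability = 56/720 = 7/90.

7/90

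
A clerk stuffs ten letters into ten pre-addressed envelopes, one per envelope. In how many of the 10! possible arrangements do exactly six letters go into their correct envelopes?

1890

Choose which 6 of the 10 are fixed: C(10,6) = 210.
The remaining 4 must be deranged: !4 = 9.
Total: 210 × 9 = 1890.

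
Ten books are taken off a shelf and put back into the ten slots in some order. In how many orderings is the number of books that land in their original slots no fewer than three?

291394

Sum C(10,i)·!(10-i) for i = 3..10:
  i=3: C(10,3)·!7 = 120·1854 = 222480
  i=4: C(10,4)·!6 = 210·265 = 55650
  i=5: C(10,5)·!5 = 252·44 = 11088
  i=6: C(10,6)·!4 = 210·9 = 1890
  i=7: C(10,7)·!3 = 120·2 = 240
  i=8: C(10,8)·!2 = 45·1 = 45
  i=9: C(10,9)·!1 = 10·0 = 0
  i=10: C(10,10)·!0 = 1·1 = 1
Total = 291394.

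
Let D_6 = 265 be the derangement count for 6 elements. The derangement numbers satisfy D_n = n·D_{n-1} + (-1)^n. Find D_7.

D_7 = 7·265 - 1 = 1854.

1854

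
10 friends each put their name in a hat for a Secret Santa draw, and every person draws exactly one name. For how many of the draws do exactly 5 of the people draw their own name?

11088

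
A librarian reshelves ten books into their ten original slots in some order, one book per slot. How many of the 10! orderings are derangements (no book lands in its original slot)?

!10 is the nearest integer to 10!/e.
10! = 3628800, and 3628800/e ≈ 1334960.92, so !10 = 1334961.

1334961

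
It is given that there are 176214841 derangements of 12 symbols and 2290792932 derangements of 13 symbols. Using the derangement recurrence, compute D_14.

D_14 = (14-1)·(D_13 + D_12) = 13·(2290792932 + 176214841) = 13·2467007773 = 32071101049.

32071101049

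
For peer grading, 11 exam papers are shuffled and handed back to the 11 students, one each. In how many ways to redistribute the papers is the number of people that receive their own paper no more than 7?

39916414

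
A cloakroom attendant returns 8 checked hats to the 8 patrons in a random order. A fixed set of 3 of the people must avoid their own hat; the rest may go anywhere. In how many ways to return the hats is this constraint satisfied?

27240

Inclusion-exclusion on the 3 forbidden self-matches:
Σ_{j=0}^{3} (-1)^j C(3,j)(8-j)!
= C(3,0)·8! - C(3,1)·7! + C(3,2)·6! - C(3,3)·5!
= 40320 - 15120 + 2160 - 120
= 27240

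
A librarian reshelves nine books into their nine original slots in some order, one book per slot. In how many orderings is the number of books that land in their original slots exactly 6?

168

Pick the 6 fixed positions: C(9,6) = 84 ways.
The other 3 form a derangement: !3 = 2.
Total: 84 × 2 = 168.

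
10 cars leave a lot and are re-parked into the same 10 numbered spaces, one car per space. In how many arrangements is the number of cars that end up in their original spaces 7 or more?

286

# with exactly i fixed is C(10,i)·!(10-i); sum over i=7..10:
  i=7: C(10,7)·!3 = 120·2 = 240
  i=8: C(10,8)·!2 = 45·1 = 45
  i=9: C(10,9)·!1 = 10·0 = 0
  i=10: C(10,10)·!0 = 1·1 = 1
Total = 286.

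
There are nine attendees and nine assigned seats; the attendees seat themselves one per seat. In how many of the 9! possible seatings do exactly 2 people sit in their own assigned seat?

Choose which 2 of the 9 are fixed: C(9,2) = 36.
The other 7 form a derangement: !7 = 1854.
Total: 36 × 1854 = 66744.

66744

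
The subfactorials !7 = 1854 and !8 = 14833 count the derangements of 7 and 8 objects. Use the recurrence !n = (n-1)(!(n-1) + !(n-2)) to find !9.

!9 = (9-1)·(!8 + !7) = 8·(14833 + 1854) = 8·16687 = 133496.

133496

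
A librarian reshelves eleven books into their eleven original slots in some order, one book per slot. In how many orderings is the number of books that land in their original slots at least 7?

3356

Sum C(11,i)·!(11-i) for i = 7..11:
  i=7: C(11,7)·!4 = 330·9 = 2970
  i=8: C(11,8)·!3 = 165·2 = 330
  i=9: C(11,9)·!2 = 55·1 = 55
  i=10: C(11,10)·!1 = 11·0 = 0
  i=11: C(11,11)·!0 = 1·1 = 1
Total = 3356.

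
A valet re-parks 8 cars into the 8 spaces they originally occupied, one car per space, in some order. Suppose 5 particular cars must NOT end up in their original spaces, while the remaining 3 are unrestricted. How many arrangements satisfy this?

Inclusion-exclusion on the 5 forbidden self-matches:
Σ_{j=0}^{5} (-1)^j C(5,j)(8-j)!
= C(5,0)·8! - C(5,1)·7! + C(5,2)·6! - C(5,3)·5! + C(5,4)·4! - C(5,5)·3!
= 40320 - 25200 + 7200 - 1200 + 120 - 6
= 21234

21234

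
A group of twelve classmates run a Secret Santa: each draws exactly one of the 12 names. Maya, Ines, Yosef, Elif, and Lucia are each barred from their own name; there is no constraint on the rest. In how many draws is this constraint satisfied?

312273360

Let A_j be the event that the j-th constrained one is fixed. By inclusion-exclusion over the 5 events:
Σ_{j=0}^{5} (-1)^j C(5,j)(12-j)!
= C(5,0)·12! - C(5,1)·11! + C(5,2)·10! - C(5,3)·9! + C(5,4)·8! - C(5,5)·7!
= 479001600 - 199584000 + 36288000 - 3628800 + 201600 - 5040
= 312273360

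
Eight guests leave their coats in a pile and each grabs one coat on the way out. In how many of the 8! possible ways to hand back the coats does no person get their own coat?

By inclusion-exclusion, !8 = Σ (-1)^k · 8!/k! for k=0..8
= 8! - 8!/1! + 8!/2! - 8!/3! + 8!/4! - 8!/5! + 8!/6! - 8!/7! + 8!/8!
= 40320 - 40320 + 20160 - 6720 + 1680 - 336 + 56 - 8 + 1
= 14833

14833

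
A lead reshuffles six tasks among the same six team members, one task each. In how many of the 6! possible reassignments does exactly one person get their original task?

Choose which one of the 6 is fixed: C(6,1) = 6.
The remaining 5 must be deranged: !5 = 44.
Total: 6 × 44 = 264.

264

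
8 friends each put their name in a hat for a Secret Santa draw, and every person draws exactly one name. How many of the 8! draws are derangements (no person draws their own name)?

!8 is the nearest integer to 8!/e.
8! = 40320, and 40320/e ≈ 14832.90, so !8 = 14833.

14833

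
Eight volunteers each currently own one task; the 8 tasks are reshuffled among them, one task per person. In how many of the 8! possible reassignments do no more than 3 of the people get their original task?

39549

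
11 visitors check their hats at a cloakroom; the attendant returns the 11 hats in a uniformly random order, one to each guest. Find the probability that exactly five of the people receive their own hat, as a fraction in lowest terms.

53/17280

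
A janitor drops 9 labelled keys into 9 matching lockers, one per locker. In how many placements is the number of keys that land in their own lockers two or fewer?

333737

Sum C(9,i)·!(9-i) for i = 0..2:
  i=0: C(9,0)·!9 = 1·133496 = 133496
  i=1: C(9,1)·!8 = 9·14833 = 133497
  i=2: C(9,2)·!7 = 36·1854 = 66744
Total = 333737.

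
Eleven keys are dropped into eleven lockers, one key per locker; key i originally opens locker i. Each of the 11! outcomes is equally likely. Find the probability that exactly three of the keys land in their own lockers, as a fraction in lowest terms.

Favorable outcomes: C(11,3)·!8 = 165·14833 = 2447445.
Total outcomes: 11! = 39916800.
Probability = 2447445/39916800 = 2119/34560.

2119/34560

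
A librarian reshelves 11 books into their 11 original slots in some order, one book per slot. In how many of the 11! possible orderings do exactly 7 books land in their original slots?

2970

Pick the 7 fixed positions: C(11,7) = 330 ways.
The remaining 4 must be deranged: !4 = 9.
Total: 330 × 9 = 2970.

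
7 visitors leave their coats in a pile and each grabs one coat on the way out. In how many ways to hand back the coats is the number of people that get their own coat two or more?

# with exactly i fixed is C(7,i)·!(7-i); sum over i=2..7:
  i=2: C(7,2)·!5 = 21·44 = 924
  i=3: C(7,3)·!4 = 35·9 = 315
  i=4: C(7,4)·!3 = 35·2 = 70
  i=5: C(7,5)·!2 = 21·1 = 21
  i=6: C(7,6)·!1 = 7·0 = 0
  i=7: C(7,7)·!0 = 1·1 = 1
Total = 1331.

1331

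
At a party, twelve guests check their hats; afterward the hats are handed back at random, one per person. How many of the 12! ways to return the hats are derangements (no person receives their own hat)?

176214841

Recurrence: !12 = 11·(!11 + !10).
!12 = 11·(14684570 + 1334961) = 11·16019531 = 176214841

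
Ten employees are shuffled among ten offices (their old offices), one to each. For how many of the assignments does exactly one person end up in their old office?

1334960

Pick the single fixed position: C(10,1) = 10 ways.
The remaining 9 must be deranged: !9 = 133496.
Total: 10 × 133496 = 1334960.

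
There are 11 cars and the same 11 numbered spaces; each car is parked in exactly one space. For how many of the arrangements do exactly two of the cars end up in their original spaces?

7342280

Choose which 2 of the 11 are fixed: C(11,2) = 55.
The remaining 9 must be deranged: !9 = 133496.
Total: 55 × 133496 = 7342280.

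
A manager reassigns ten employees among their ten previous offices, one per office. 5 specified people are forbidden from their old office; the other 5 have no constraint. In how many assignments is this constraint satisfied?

Inclusion-exclusion on the 5 forbidden self-matches:
Σ_{j=0}^{5} (-1)^j C(5,j)(10-j)!
= C(5,0)·10! - C(5,1)·9! + C(5,2)·8! - C(5,3)·7! + C(5,4)·6! - C(5,5)·5!
= 3628800 - 1814400 + 403200 - 50400 + 3600 - 120
= 2170680

2170680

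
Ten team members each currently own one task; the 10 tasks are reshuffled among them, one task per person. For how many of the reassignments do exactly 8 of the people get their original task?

Choose which 8 of the 10 are fixed: C(10,8) = 45.
The remaining 2 must be deranged: !2 = 1.
Total: 45 × 1 = 45.

45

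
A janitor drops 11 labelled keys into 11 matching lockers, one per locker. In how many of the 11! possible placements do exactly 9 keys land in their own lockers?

55

Choose which 9 of the 11 are fixed: C(11,9) = 55.
The other 2 form a derangement: !2 = 1.
Total: 55 × 1 = 55.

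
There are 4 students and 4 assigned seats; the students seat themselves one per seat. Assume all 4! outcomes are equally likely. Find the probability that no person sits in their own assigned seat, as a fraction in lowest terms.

3/8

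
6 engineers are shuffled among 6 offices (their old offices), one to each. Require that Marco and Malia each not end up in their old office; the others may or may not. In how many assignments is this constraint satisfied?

504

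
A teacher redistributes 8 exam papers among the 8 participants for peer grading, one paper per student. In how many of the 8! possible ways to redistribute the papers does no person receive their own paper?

14833

!8 is the nearest integer to 8!/e.
8! = 40320, and 40320/e ≈ 14832.90, so !8 = 14833.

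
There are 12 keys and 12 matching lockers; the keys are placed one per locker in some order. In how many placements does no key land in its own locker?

!12 = 12! · Σ_{k=0}^{12} (-1)^k/k!
= 12! - 12!/1! + 12!/2! - 12!/3! + 12!/4! - 12!/5! + 12!/6! - 12!/7! + 12!/8! - 12!/9! + 12!/10! - 12!/11! + 12!/12!
= 479001600 - 479001600 + 239500800 - 79833600 + 19958400 - 3991680 + 665280 - 95040 + 11880 - 1320 + 132 - 12 + 1
= 176214841

176214841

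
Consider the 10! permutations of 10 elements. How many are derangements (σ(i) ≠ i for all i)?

1334961

The subfactorial !10 = [10!/e] (nearest integer).
10! = 3628800, and 3628800/e ≈ 1334960.92, so !10 = 1334961.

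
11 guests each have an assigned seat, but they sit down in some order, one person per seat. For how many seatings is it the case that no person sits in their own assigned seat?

14684570

By inclusion-exclusion, !11 = Σ (-1)^k · 11!/k! for k=0..11
= 11! - 11!/1! + 11!/2! - 11!/3! + 11!/4! - 11!/5! + 11!/6! - 11!/7! + 11!/8! - 11!/9! + 11!/10! - 11!/11!
= 39916800 - 39916800 + 19958400 - 6652800 + 1663200 - 332640 + 55440 - 7920 + 990 - 110 + 11 - 1
= 14684570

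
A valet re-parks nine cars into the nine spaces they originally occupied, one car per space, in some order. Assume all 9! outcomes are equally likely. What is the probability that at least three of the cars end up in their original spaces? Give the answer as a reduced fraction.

Favorable outcomes: Σ_{i≥3} C(9,i)·!(9-i) = 84·265 + 126·44 + 126·9 + 84·2 + 36·1 + 9·0 + 1·1 = 29143.
Total outcomes: 9! = 362880.
Probability = 29143/362880 = 29143/362880.

29143/362880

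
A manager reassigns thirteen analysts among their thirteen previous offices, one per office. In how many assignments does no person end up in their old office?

!13 is the nearest integer to 13!/e.
13! = 6227020800, and 6227020800/e ≈ 2290792932.07, so !13 = 2290792932.

2290792932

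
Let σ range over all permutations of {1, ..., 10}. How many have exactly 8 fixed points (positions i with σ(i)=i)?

Pick the 8 fixed positions: C(10,8) = 45 ways.
The other 2 form a derangement: !2 = 1.
Total: 45 × 1 = 45.

45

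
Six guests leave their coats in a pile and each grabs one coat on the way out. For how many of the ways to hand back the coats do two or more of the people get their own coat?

# with exactly i fixed is C(6,i)·!(6-i); sum over i=2..6:
  i=2: C(6,2)·!4 = 15·9 = 135
  i=3: C(6,3)·!3 = 20·2 = 40
  i=4: C(6,4)·!2 = 15·1 = 15
  i=5: C(6,5)·!1 = 6·0 = 0
  i=6: C(6,6)·!0 = 1·1 = 1
Total = 191.

191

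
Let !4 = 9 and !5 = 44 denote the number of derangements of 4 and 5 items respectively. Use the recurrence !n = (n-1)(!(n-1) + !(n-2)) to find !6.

!6 = (6-1)·(!5 + !4) = 5·(44 + 9) = 5·53 = 265.

265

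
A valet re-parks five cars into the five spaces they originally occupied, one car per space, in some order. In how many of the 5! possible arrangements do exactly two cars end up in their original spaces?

20

Choose which 2 of the 5 are fixed: C(5,2) = 10.
The other 3 form a derangement: !3 = 2.
Total: 10 × 2 = 20.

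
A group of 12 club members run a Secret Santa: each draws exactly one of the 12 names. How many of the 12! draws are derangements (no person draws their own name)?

Recurrence: !12 = 12·!11 + (-1)^12.
!12 = 12·14684570 + 1 = 176214841

176214841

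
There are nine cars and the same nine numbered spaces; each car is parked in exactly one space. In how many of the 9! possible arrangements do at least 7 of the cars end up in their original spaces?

37

Sum C(9,i)·!(9-i) for i = 7..9:
  i=7: C(9,7)·!2 = 36·1 = 36
  i=8: C(9,8)·!1 = 9·0 = 0
  i=9: C(9,9)·!0 = 1·1 = 1
Total = 37.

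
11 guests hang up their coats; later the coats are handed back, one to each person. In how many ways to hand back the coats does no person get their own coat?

Recurrence: !11 = 10·(!10 + !9).
!11 = 10·(1334961 + 133496) = 10·1468457 = 14684570

14684570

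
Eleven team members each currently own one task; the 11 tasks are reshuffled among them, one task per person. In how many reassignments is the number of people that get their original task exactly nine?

Choose which 9 of the 11 are fixed: C(11,9) = 55.
The remaining 2 must be deranged: !2 = 1.
Total: 55 × 1 = 55.

55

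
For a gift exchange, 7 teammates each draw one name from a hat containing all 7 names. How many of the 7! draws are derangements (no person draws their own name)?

Recurrence: !7 = 7·!6 + (-1)^7.
!7 = 7·265 - 1 = 1854

1854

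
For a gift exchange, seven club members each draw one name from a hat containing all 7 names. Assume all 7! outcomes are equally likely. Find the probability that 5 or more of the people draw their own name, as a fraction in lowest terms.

11/2520

Favorable outcomes: Σ_{i≥5} C(7,i)·!(7-i) = 21·1 + 7·0 + 1·1 = 22.
Total outcomes: 7! = 5040.
Probability = 22/5040 = 11/2520.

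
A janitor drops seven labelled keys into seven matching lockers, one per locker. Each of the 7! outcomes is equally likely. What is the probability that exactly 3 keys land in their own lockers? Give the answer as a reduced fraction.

Favorable outcomes: C(7,3)·!4 = 35·9 = 315.
Total outcomes: 7! = 5040.
Probability = 315/5040 = 1/16.

1/16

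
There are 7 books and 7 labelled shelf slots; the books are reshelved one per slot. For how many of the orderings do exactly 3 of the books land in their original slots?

315

Choose which 3 of the 7 are fixed: C(7,3) = 35.
The remaining 4 must be deranged: !4 = 9.
Total: 35 × 9 = 315.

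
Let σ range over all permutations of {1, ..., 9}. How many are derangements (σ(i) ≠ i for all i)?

133496

The subfactorial !9 = [9!/e] (nearest integer).
9! = 362880, and 362880/e ≈ 133496.09, so !9 = 133496.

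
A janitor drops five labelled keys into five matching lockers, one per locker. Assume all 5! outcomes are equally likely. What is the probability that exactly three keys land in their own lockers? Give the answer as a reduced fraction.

Favorable outcomes: C(5,3)·!2 = 10·1 = 10.
Total outcomes: 5! = 120.
Probability = 10/120 = 1/12.

1/12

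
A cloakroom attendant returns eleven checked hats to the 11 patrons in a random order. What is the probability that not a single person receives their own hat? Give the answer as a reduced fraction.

1468457/3991680

Favorable outcomes: !11 = 14684570.
Total outcomes: 11! = 39916800.
Probability = 14684570/39916800 = 1468457/3991680.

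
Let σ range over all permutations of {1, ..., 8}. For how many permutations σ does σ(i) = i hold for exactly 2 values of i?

7420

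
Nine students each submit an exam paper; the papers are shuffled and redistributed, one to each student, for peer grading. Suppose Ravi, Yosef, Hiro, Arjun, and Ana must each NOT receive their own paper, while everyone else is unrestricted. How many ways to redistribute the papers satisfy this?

Let A_j be the event that the j-th constrained one is fixed. By inclusion-exclusion over the 5 events:
Σ_{j=0}^{5} (-1)^j C(5,j)(9-j)!
= C(5,0)·9! - C(5,1)·8! + C(5,2)·7! - C(5,3)·6! + C(5,4)·5! - C(5,5)·4!
= 362880 - 201600 + 50400 - 7200 + 600 - 24
= 205056

205056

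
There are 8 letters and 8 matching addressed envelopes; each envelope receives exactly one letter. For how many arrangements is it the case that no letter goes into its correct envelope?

14833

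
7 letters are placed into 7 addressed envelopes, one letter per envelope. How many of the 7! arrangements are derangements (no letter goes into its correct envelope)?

!7 is the nearest integer to 7!/e.
7! = 5040, and 5040/e ≈ 1854.11, so !7 = 1854.

1854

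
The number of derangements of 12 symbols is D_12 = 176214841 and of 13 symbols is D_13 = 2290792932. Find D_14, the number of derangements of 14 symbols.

D_14 = (14-1)·(D_13 + D_12) = 13·(2290792932 + 176214841) = 13·2467007773 = 32071101049.

32071101049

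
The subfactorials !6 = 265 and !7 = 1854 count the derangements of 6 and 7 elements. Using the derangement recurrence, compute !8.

14833

!8 = (8-1)·(!7 + !6) = 7·(1854 + 265) = 7·2119 = 14833.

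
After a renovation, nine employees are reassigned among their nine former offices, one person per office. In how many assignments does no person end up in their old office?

133496

The subfactorial !9 = [9!/e] (nearest integer).
9! = 362880, and 362880/e ≈ 133496.09, so !9 = 133496.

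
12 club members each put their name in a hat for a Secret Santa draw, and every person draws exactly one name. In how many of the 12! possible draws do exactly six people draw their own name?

244860

Pick the 6 fixed positions: C(12,6) = 924 ways.
The other 6 form a derangement: !6 = 265.
Total: 924 × 265 = 244860.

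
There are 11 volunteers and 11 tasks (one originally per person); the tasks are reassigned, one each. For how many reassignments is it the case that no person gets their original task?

Recurrence: !11 = 10·(!10 + !9).
!11 = 10·(1334961 + 133496) = 10·1468457 = 14684570

14684570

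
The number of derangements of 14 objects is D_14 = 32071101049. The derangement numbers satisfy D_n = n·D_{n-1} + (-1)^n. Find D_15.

481066515734

D_15 = 15·32071101049 - 1 = 481066515734.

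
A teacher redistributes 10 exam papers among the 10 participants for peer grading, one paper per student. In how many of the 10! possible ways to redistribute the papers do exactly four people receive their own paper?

Pick the 4 fixed positions: C(10,4) = 210 ways.
The remaining 6 must be deranged: !6 = 265.
Total: 210 × 265 = 55650.

55650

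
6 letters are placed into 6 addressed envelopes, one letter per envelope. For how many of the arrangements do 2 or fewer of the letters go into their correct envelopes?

664

Sum C(6,i)·!(6-i) for i = 0..2:
  i=0: C(6,0)·!6 = 1·265 = 265
  i=1: C(6,1)·!5 = 6·44 = 264
  i=2: C(6,2)·!4 = 15·9 = 135
Total = 664.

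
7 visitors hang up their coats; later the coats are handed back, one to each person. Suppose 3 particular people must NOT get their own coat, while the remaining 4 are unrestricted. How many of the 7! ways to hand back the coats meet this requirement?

Inclusion-exclusion on the 3 forbidden self-matches:
Σ_{j=0}^{3} (-1)^j C(3,j)(7-j)!
= C(3,0)·7! - C(3,1)·6! + C(3,2)·5! - C(3,3)·4!
= 5040 - 2160 + 360 - 24
= 3216

3216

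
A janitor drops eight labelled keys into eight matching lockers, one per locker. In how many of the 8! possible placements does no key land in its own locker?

14833

!8 is the nearest integer to 8!/e.
8! = 40320, and 40320/e ≈ 14832.90, so !8 = 14833.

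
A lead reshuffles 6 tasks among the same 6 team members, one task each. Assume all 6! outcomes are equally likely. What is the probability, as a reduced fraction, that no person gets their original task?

53/144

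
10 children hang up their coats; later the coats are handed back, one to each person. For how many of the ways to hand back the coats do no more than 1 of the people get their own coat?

2669921

# with exactly i fixed is C(10,i)·!(10-i); sum over i=0..1:
  i=0: C(10,0)·!10 = 1·1334961 = 1334961
  i=1: C(10,1)·!9 = 10·133496 = 1334960
Total = 2669921.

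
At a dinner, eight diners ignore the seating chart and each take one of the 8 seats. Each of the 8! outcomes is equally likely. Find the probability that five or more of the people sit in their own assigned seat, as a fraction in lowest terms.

47/13440

Favorable outcomes: Σ_{i≥5} C(8,i)·!(8-i) = 56·2 + 28·1 + 8·0 + 1·1 = 141.
Total outcomes: 8! = 40320.
Probability = 141/40320 = 47/13440.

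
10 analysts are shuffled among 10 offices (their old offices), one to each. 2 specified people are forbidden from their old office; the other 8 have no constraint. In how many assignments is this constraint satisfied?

2943360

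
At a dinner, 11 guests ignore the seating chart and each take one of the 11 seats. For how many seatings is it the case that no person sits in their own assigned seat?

14684570

!11 is the nearest integer to 11!/e.
11! = 39916800, and 39916800/e ≈ 14684570.08, so !11 = 14684570.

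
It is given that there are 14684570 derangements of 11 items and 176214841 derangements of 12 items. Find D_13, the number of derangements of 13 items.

2290792932

D_13 = (13-1)·(D_12 + D_11) = 12·(176214841 + 14684570) = 12·190899411 = 2290792932.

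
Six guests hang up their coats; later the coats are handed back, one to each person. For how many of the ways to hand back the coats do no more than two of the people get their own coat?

# with exactly i fixed is C(6,i)·!(6-i); sum over i=0..2:
  i=0: C(6,0)·!6 = 1·265 = 265
  i=1: C(6,1)·!5 = 6·44 = 264
  i=2: C(6,2)·!4 = 15·9 = 135
Total = 664.

664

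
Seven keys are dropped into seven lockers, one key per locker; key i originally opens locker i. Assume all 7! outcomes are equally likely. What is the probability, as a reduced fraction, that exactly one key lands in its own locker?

53/144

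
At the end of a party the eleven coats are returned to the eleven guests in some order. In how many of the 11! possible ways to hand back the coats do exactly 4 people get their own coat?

Pick the 4 fixed positions: C(11,4) = 330 ways.
The other 7 form a derangement: !7 = 1854.
Total: 330 × 1854 = 611820.

611820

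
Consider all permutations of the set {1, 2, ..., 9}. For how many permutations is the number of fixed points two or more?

Sum C(9,i)·!(9-i) for i = 2..9:
  i=2: C(9,2)·!7 = 36·1854 = 66744
  i=3: C(9,3)·!6 = 84·265 = 22260
  i=4: C(9,4)·!5 = 126·44 = 5544
  i=5: C(9,5)·!4 = 126·9 = 1134
  i=6: C(9,6)·!3 = 84·2 = 168
  i=7: C(9,7)·!2 = 36·1 = 36
  i=8: C(9,8)·!1 = 9·0 = 0
  i=9: C(9,9)·!0 = 1·1 = 1
Total = 95887.

95887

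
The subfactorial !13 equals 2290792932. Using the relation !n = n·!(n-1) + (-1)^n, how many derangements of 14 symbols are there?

!14 = 14·2290792932 + 1 = 32071101049.

32071101049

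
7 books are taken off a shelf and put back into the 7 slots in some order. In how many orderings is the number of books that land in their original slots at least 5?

22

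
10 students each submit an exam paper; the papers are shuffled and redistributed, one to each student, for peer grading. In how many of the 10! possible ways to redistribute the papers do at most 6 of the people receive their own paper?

3628514

Sum C(10,i)·!(10-i) for i = 0..6:
  i=0: C(10,0)·!10 = 1·1334961 = 1334961
  i=1: C(10,1)·!9 = 10·133496 = 1334960
  i=2: C(10,2)·!8 = 45·14833 = 667485
  i=3: C(10,3)·!7 = 120·1854 = 222480
  i=4: C(10,4)·!6 = 210·265 = 55650
  i=5: C(10,5)·!5 = 252·44 = 11088
  i=6: C(10,6)·!4 = 210·9 = 1890
Total = 3628514.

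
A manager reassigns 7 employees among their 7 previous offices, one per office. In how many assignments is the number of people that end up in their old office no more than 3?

4948

# with exactly i fixed is C(7,i)·!(7-i); sum over i=0..3:
  i=0: C(7,0)·!7 = 1·1854 = 1854
  i=1: C(7,1)·!6 = 7·265 = 1855
  i=2: C(7,2)·!5 = 21·44 = 924
  i=3: C(7,3)·!4 = 35·9 = 315
Total = 4948.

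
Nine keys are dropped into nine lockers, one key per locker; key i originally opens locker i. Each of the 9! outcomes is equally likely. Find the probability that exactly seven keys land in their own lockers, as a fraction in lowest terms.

Favorable outcomes: C(9,7)·!2 = 36·1 = 36.
Total outcomes: 9! = 362880.
Probability = 36/362880 = 1/10080.

1/10080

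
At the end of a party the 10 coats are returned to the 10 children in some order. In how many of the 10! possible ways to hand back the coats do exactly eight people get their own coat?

Choose which 8 of the 10 are fixed: C(10,8) = 45.
The other 2 form a derangement: !2 = 1.
Total: 45 × 1 = 45.

45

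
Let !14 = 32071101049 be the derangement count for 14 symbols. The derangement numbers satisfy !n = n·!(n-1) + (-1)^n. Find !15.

481066515734

!15 = 15·32071101049 - 1 = 481066515734.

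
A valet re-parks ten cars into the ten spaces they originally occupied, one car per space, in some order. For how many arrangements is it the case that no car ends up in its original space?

1334961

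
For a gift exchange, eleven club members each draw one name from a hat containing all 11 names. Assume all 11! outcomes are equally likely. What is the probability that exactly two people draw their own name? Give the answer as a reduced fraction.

16687/90720

Favorable outcomes: C(11,2)·!9 = 55·133496 = 7342280.
Total outcomes: 11! = 39916800.
Probability = 7342280/39916800 = 16687/90720.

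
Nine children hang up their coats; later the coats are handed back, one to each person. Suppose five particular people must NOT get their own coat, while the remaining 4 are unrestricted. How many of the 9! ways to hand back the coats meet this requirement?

205056

Let A_j be the event that the j-th constrained one is fixed. By inclusion-exclusion over the 5 events:
Σ_{j=0}^{5} (-1)^j C(5,j)(9-j)!
= C(5,0)·9! - C(5,1)·8! + C(5,2)·7! - C(5,3)·6! + C(5,4)·5! - C(5,5)·4!
= 362880 - 201600 + 50400 - 7200 + 600 - 24
= 205056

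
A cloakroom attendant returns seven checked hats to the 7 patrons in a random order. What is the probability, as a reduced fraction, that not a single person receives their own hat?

Favorable outcomes: !7 = 1854.
Total outcomes: 7! = 5040.
Probability = 1854/5040 = 103/280.

103/280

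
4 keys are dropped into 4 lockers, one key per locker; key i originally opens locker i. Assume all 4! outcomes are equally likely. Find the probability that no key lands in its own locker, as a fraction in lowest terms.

Favorable outcomes: !4 = 9.
Total outcomes: 4! = 24.
Probability = 9/24 = 3/8.

3/8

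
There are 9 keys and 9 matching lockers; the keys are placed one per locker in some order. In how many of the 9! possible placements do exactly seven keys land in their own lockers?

36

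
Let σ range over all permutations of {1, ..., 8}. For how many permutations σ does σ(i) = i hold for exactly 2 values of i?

7420

Choose which 2 of the 8 are fixed: C(8,2) = 28.
The other 6 form a derangement: !6 = 265.
Total: 28 × 265 = 7420.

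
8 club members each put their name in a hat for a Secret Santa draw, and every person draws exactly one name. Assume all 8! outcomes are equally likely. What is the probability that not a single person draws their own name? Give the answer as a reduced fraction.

Favorable outcomes: !8 = 14833.
Total outcomes: 8! = 40320.
Probability = 14833/40320 = 2119/5760.

2119/5760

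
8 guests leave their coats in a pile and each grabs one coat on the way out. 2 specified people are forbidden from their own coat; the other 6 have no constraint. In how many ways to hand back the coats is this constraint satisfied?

30960

Let A_j be the event that the j-th constrained one is fixed. By inclusion-exclusion over the 2 events:
Σ_{j=0}^{2} (-1)^j C(2,j)(8-j)!
= C(2,0)·8! - C(2,1)·7! + C(2,2)·6!
= 40320 - 10080 + 720
= 30960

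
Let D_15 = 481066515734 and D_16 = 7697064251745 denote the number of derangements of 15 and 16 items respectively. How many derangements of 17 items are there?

D_17 = (17-1)·(D_16 + D_15) = 16·(7697064251745 + 481066515734) = 16·8178130767479 = 130850092279664.

130850092279664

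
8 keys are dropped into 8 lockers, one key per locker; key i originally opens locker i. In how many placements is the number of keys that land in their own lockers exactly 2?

Pick the 2 fixed positions: C(8,2) = 28 ways.
The other 6 form a derangement: !6 = 265.
Total: 28 × 265 = 7420.

7420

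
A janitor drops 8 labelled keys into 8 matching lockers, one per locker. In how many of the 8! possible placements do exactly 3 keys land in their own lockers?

2464

Pick the 3 fixed positions: C(8,3) = 56 ways.
The remaining 5 must be deranged: !5 = 44.
Total: 56 × 44 = 2464.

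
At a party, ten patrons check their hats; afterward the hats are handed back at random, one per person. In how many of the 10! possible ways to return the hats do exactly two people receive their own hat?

Pick the 2 fixed positions: C(10,2) = 45 ways.
The remaining 8 must be deranged: !8 = 14833.
Total: 45 × 14833 = 667485.

667485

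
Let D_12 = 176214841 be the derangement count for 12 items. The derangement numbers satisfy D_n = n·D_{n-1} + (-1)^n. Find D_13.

D_13 = 13·176214841 - 1 = 2290792932.

2290792932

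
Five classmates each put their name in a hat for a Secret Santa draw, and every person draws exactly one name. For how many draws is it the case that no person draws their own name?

By inclusion-exclusion, !5 = Σ (-1)^k · 5!/k! for k=0..5
= 5! - 5!/1! + 5!/2! - 5!/3! + 5!/4! - 5!/5!
= 120 - 120 + 60 - 20 + 5 - 1
= 44

44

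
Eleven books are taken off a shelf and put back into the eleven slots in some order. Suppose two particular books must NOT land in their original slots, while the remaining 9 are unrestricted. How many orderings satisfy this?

33022080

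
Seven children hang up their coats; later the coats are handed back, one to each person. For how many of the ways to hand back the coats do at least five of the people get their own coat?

22

# with exactly i fixed is C(7,i)·!(7-i); sum over i=5..7:
  i=5: C(7,5)·!2 = 21·1 = 21
  i=6: C(7,6)·!1 = 7·0 = 0
  i=7: C(7,7)·!0 = 1·1 = 1
Total = 22.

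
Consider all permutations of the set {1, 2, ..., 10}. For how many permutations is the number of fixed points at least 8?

# with exactly i fixed is C(10,i)·!(10-i); sum over i=8..10:
  i=8: C(10,8)·!2 = 45·1 = 45
  i=9: C(10,9)·!1 = 10·0 = 0
  i=10: C(10,10)·!0 = 1·1 = 1
Total = 46.

46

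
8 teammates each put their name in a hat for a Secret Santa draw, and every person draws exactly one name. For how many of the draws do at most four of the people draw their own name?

40179

Sum C(8,i)·!(8-i) for i = 0..4:
  i=0: C(8,0)·!8 = 1·14833 = 14833
  i=1: C(8,1)·!7 = 8·1854 = 14832
  i=2: C(8,2)·!6 = 28·265 = 7420
  i=3: C(8,3)·!5 = 56·44 = 2464
  i=4: C(8,4)·!4 = 70·9 = 630
Total = 40179.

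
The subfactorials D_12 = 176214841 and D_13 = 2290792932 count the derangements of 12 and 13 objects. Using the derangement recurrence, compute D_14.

D_14 = (14-1)·(D_13 + D_12) = 13·(2290792932 + 176214841) = 13·2467007773 = 32071101049.

32071101049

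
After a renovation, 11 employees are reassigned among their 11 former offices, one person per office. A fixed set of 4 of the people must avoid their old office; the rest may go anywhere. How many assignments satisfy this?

Inclusion-exclusion on the 4 forbidden self-matches:
Σ_{j=0}^{4} (-1)^j C(4,j)(11-j)!
= C(4,0)·11! - C(4,1)·10! + C(4,2)·9! - C(4,3)·8! + C(4,4)·7!
= 39916800 - 14515200 + 2177280 - 161280 + 5040
= 27422640

27422640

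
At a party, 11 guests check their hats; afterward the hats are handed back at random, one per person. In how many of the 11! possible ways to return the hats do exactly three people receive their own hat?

Pick the 3 fixed positions: C(11,3) = 165 ways.
The other 8 form a derangement: !8 = 14833.
Total: 165 × 14833 = 2447445.

2447445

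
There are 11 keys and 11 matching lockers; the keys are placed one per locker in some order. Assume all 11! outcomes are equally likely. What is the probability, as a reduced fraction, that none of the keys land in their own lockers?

Favorable outcomes: !11 = 14684570.
Total outcomes: 11! = 39916800.
Probability = 14684570/39916800 = 1468457/3991680.

1468457/3991680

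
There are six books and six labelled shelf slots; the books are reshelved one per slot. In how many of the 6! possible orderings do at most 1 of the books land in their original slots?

# with exactly i fixed is C(6,i)·!(6-i); sum over i=0..1:
  i=0: C(6,0)·!6 = 1·265 = 265
  i=1: C(6,1)·!5 = 6·44 = 264
Total = 529.

529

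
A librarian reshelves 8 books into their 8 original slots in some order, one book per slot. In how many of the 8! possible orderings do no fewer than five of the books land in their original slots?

141

Sum C(8,i)·!(8-i) for i = 5..8:
  i=5: C(8,5)·!3 = 56·2 = 112
  i=6: C(8,6)·!2 = 28·1 = 28
  i=7: C(8,7)·!1 = 8·0 = 0
  i=8: C(8,8)·!0 = 1·1 = 1
Total = 141.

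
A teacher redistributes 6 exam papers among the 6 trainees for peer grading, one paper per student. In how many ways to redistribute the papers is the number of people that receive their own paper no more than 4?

Sum C(6,i)·!(6-i) for i = 0..4:
  i=0: C(6,0)·!6 = 1·265 = 265
  i=1: C(6,1)·!5 = 6·44 = 264
  i=2: C(6,2)·!4 = 15·9 = 135
  i=3: C(6,3)·!3 = 20·2 = 40
  i=4: C(6,4)·!2 = 15·1 = 15
Total = 719.

719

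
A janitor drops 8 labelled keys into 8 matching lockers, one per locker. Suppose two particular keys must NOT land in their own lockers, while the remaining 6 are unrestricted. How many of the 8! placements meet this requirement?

30960

Inclusion-exclusion on the 2 forbidden self-matches:
Σ_{j=0}^{2} (-1)^j C(2,j)(8-j)!
= C(2,0)·8! - C(2,1)·7! + C(2,2)·6!
= 40320 - 10080 + 720
= 30960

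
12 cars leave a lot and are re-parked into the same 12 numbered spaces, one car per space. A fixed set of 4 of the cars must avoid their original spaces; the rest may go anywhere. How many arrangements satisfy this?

339696000

Inclusion-exclusion on the 4 forbidden self-matches:
Σ_{j=0}^{4} (-1)^j C(4,j)(12-j)!
= C(4,0)·12! - C(4,1)·11! + C(4,2)·10! - C(4,3)·9! + C(4,4)·8!
= 479001600 - 159667200 + 21772800 - 1451520 + 40320
= 339696000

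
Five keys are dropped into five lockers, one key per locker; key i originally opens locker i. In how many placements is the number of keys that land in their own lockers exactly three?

Pick the 3 fixed positions: C(5,3) = 10 ways.
The remaining 2 must be deranged: !2 = 1.
Total: 10 × 1 = 10.

10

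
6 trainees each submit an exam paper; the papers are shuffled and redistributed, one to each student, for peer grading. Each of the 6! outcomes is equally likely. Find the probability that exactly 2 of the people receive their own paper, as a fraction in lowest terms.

3/16

Favorable outcomes: C(6,2)·!4 = 15·9 = 135.
Total outcomes: 6! = 720.
Probability = 135/720 = 3/16.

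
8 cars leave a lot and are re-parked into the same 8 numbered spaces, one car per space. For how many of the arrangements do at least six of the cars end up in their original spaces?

29

# with exactly i fixed is C(8,i)·!(8-i); sum over i=6..8:
  i=6: C(8,6)·!2 = 28·1 = 28
  i=7: C(8,7)·!1 = 8·0 = 0
  i=8: C(8,8)·!0 = 1·1 = 1
Total = 29.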